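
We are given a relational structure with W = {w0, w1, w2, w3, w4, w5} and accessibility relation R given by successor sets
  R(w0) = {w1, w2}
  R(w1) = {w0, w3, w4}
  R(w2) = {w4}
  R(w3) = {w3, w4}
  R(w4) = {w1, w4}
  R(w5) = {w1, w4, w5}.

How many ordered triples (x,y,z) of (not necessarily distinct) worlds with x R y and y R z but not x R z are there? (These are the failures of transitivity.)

13

Enumerating: (w0,w1,w0), (w0,w1,w3), (w0,w1,w4), (w0,w2,w4), (w1,w0,w1), (w1,w0,w2), (w1,w4,w1), (w2,w4,w1), (w3,w4,w1), (w4,w1,w0), (w4,w1,w3), (w5,w1,w0), (w5,w1,w3).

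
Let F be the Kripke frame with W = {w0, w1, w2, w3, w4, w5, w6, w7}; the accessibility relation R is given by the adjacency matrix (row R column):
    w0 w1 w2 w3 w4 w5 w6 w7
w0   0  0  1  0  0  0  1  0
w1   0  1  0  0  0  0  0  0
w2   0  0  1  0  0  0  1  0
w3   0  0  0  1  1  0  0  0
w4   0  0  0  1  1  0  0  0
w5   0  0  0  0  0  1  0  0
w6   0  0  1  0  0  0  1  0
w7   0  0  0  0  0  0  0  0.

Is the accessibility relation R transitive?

Yes

Transitive: yes — every two-step R-path is closed by a direct edge.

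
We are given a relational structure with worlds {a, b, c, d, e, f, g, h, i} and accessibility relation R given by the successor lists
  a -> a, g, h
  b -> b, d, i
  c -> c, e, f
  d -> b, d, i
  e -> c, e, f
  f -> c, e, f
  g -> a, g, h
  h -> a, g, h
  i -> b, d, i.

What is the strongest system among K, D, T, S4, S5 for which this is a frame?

Serial (axiom D): yes — every world has a successor (e.g. a R a).
Reflexive (axiom T): yes — every world is R-related to itself.
Transitive (axiom 4): yes — every two-step R-path is closed by a direct edge.
Euclidean (axiom 5): yes — any two successors of a common world are R-related.
So F validates K, D, T, S4, S5. The strongest is S5.

S5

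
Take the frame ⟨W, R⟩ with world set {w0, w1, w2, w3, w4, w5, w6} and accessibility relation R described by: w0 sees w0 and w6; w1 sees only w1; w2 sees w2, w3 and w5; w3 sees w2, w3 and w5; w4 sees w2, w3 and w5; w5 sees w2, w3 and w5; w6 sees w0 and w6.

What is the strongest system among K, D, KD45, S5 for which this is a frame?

Serial (axiom D): yes — every world has a successor (e.g. w0 R w0).
Euclidean (axiom 5): yes — any two successors of a common world are R-related.
Transitive (axiom 4): yes — every two-step R-path is closed by a direct edge.
Reflexive (axiom T): no — w4 is not related to itself.
So F validates K, D, KD45; S5 would additionally require R to be reflexive. The strongest is KD45.

KD45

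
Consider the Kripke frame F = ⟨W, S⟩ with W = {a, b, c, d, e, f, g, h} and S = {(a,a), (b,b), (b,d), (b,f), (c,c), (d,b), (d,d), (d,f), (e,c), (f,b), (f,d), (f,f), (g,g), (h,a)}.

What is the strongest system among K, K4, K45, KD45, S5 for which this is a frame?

KD45

Transitive (axiom 4): yes — every two-step S-path is closed by a direct edge.
Euclidean (axiom 5): yes — any two successors of a common world are S-related.
Serial (axiom D): yes — every world has a successor (e.g. a S a).
Reflexive (axiom T): no — e is not related to itself.
So F validates K, K4, K45, KD45; S5 would additionally require S to be reflexive. The strongest is KD45.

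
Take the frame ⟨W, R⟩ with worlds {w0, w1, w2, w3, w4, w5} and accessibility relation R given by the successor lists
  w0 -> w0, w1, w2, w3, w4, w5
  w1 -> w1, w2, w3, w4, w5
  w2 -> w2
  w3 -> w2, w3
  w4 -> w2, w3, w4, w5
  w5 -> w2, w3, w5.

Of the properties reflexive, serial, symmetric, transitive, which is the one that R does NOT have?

Reflexive: yes — every world is R-related to itself.
Serial: yes — every world has a successor (e.g. w0 R w0).
Symmetric: no — w0 R w1 but not w1 R w0.
Transitive: yes — every two-step R-path is closed by a direct edge.
Only symmetric fails.

symmetric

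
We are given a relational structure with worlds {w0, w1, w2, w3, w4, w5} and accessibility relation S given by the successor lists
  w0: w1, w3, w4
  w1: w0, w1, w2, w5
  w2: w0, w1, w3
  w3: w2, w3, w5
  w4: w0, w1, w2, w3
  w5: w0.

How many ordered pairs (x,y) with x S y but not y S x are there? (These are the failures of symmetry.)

Enumerating: (w0,w3), (w1,w5), (w2,w0), (w3,w5), (w4,w1), (w4,w2), (w4,w3), (w5,w0).

8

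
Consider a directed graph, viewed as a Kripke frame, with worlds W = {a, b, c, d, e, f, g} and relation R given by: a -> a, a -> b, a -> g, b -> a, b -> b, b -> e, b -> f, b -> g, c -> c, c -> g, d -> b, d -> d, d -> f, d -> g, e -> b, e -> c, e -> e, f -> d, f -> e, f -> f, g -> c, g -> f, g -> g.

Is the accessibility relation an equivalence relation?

No

Reflexive: yes — every world is R-related to itself.
Symmetric: no — a R g but not g R a.
Transitive: no — a R b and b R e, but not a R e.
So R is not an equivalence relation.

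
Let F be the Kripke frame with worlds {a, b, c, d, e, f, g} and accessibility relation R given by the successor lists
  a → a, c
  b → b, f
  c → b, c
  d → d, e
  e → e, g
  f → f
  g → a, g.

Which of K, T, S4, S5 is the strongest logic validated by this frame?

Reflexive (axiom T): yes — every world is R-related to itself.
Transitive (axiom 4): no — a R c and c R b, but not a R b.
Euclidean (axiom 5): no — a R c and a R a, but not c R a.
So F validates K, T; S4 would additionally require R to be transitive. The strongest is T.

T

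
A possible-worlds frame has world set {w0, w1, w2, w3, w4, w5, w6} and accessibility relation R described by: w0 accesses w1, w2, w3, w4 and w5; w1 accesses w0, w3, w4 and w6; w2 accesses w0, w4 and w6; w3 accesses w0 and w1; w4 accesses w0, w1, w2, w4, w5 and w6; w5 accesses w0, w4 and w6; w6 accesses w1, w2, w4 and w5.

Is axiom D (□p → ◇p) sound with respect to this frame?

Axiom D corresponds to the accessibility relation being serial.
Serial: yes — every world has a successor (e.g. w0 R w1).

Yes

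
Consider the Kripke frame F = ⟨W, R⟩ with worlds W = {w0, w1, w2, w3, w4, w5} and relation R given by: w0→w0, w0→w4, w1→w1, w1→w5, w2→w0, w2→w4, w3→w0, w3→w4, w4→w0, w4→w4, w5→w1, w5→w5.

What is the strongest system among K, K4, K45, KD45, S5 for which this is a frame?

KD45

Transitive (axiom 4): yes — every two-step R-path is closed by a direct edge.
Euclidean (axiom 5): yes — any two successors of a common world are R-related.
Serial (axiom D): yes — every world has a successor (e.g. w0 R w0).
Reflexive (axiom T): no — w2 is not related to itself.
So F validates K, K4, K45, KD45; S5 would additionally require R to be reflexive. The strongest is KD45.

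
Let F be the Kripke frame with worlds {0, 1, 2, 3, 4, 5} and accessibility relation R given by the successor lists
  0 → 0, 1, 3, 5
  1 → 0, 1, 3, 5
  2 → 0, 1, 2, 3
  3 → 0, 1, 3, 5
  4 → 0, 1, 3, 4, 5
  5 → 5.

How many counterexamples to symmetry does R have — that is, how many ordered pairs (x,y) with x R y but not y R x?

10

Enumerating: (0,5), (1,5), (2,0), (2,1), (2,3), (3,5), (4,0), (4,1), (4,3), (4,5).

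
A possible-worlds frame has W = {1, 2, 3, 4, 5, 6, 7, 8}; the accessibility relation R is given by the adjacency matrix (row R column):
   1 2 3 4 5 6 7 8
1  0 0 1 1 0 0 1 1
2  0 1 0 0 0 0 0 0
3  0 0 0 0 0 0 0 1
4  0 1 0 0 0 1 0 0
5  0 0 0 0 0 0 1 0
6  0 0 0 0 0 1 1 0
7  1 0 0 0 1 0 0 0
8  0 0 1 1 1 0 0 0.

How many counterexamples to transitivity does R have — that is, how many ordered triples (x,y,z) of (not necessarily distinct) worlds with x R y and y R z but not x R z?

22

Enumerating: (1,4,2), (1,4,6), (1,7,1), (1,7,5), (1,8,5), (3,8,3), (3,8,4), (3,8,5), (4,6,7), (5,7,1), (5,7,5), (6,7,1), … and 10 more.
Total: 22.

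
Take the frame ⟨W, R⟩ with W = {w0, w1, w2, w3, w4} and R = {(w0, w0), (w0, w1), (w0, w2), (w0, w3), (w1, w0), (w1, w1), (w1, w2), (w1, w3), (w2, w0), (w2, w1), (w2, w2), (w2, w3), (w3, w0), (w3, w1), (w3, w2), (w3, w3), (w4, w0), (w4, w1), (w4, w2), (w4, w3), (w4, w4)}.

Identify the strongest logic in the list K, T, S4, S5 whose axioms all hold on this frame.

Reflexive (axiom T): yes — every world is R-related to itself.
Transitive (axiom 4): yes — every two-step R-path is closed by a direct edge.
Euclidean (axiom 5): no — w4 R w0 and w4 R w4, but not w0 R w4.
So F validates K, T, S4; S5 would additionally require R to be Euclidean. The strongest is S4.

S4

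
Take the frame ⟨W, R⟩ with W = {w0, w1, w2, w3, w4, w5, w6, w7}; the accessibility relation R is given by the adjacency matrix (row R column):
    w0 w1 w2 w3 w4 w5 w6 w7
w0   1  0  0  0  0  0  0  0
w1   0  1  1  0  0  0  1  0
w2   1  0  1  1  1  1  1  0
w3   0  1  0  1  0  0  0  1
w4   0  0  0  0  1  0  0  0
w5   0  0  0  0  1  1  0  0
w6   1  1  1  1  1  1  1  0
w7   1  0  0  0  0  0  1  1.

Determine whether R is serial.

Serial: yes — every world has a successor (e.g. w0 R w0).

Yes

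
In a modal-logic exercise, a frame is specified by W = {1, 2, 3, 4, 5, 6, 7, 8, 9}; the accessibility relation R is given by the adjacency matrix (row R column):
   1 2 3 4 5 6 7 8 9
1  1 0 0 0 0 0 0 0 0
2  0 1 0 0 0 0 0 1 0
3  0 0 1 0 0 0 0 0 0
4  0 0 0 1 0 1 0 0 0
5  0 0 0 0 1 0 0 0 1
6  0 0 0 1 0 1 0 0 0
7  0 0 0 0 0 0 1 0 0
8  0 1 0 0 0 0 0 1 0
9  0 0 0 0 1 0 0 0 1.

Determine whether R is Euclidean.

Euclidean: yes — any two successors of a common world are R-related.

Yes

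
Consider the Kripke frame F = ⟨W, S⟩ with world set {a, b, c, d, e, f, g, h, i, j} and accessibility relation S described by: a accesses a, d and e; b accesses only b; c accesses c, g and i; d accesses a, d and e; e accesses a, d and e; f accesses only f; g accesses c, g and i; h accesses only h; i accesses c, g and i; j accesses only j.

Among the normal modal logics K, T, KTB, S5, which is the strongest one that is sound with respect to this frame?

S5

Reflexive (axiom T): yes — every world is S-related to itself.
Symmetric (axiom B): yes — every pair in S has its reverse in S.
Euclidean (axiom 5): yes — any two successors of a common world are S-related.
So F validates K, T, KTB, S5. The strongest is S5.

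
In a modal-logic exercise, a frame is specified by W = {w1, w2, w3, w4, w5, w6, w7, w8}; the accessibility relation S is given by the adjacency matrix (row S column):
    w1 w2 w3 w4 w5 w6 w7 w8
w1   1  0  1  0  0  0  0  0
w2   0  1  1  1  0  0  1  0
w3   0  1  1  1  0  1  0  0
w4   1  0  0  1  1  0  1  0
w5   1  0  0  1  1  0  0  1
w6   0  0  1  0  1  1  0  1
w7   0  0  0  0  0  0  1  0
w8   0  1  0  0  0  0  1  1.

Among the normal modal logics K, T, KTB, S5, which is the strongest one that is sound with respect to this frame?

T

Reflexive (axiom T): yes — every world is S-related to itself.
Symmetric (axiom B): no — w1 S w3 but not w3 S w1.
Euclidean (axiom 5): no — w2 S w3 and w2 S w7, but not w3 S w7.
So F validates K, T; KTB would additionally require S to be symmetric. The strongest is T.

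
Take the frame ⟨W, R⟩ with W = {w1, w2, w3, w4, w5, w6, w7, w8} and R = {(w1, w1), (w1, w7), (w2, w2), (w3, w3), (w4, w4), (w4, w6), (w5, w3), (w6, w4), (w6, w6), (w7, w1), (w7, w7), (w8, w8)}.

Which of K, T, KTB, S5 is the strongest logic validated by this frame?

Reflexive (axiom T): no — w5 is not related to itself.
Symmetric (axiom B): no — w5 R w3 but not w3 R w5.
Euclidean (axiom 5): yes — any two successors of a common world are R-related.
So F validates K; T would additionally require R to be reflexive. The strongest is K.

K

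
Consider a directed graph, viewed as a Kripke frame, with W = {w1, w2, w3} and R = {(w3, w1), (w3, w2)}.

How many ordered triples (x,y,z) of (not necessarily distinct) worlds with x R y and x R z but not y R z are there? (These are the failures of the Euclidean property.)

Enumerating: (w3,w1,w1), (w3,w1,w2), (w3,w2,w1), (w3,w2,w2).

4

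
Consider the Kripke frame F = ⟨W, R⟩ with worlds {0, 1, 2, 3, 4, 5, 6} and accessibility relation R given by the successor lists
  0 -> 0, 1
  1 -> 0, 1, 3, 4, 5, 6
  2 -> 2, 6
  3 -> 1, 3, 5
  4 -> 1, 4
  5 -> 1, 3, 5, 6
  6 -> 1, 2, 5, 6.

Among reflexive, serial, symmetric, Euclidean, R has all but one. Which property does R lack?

Reflexive: yes — every world is R-related to itself.
Serial: yes — every world has a successor (e.g. 0 R 0).
Symmetric: yes — every pair in R has its reverse in R.
Euclidean: no — 1 R 0 and 1 R 3, but not 0 R 3.
Only Euclidean fails.

Euclidean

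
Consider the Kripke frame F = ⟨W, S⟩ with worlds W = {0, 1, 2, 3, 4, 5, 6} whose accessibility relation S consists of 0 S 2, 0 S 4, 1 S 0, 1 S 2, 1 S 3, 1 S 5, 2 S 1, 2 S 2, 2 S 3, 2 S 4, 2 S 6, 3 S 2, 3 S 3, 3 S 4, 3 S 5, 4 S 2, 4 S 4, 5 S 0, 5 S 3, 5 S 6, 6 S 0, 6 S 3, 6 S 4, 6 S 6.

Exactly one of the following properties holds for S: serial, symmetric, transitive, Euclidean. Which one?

serial

Serial: yes — every world has a successor (e.g. 0 S 2).
Symmetric: no — 0 S 2 but not 2 S 0.
Transitive: no — 0 S 2 and 2 S 1, but not 0 S 1.
Euclidean: no — 1 S 0 and 1 S 3, but not 0 S 3.
Only serial holds.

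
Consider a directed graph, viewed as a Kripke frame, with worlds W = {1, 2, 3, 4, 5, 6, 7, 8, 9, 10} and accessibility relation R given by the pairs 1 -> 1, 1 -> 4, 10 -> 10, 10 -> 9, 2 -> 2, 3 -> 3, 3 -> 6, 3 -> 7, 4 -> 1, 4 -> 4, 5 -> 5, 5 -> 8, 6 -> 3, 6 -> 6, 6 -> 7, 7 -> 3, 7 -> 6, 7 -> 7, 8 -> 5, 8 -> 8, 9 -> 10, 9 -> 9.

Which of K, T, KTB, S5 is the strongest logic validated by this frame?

S5

Reflexive (axiom T): yes — every world is R-related to itself.
Symmetric (axiom B): yes — every pair in R has its reverse in R.
Euclidean (axiom 5): yes — any two successors of a common world are R-related.
So F validates K, T, KTB, S5. The strongest is S5.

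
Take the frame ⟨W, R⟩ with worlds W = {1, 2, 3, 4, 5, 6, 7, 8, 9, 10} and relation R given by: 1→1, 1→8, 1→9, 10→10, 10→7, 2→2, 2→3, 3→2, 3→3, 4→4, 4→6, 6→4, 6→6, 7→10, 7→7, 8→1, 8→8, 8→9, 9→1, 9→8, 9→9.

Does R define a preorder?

Reflexive: no — 5 is not related to itself.
Transitive: yes — every two-step R-path is closed by a direct edge.
So R is not a preorder.

No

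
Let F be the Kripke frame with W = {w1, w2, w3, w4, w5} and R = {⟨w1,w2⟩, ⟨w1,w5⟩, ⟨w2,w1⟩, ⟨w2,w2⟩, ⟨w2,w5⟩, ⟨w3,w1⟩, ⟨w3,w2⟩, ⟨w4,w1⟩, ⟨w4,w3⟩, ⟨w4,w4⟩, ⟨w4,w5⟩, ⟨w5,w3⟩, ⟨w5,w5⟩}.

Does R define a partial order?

No

Reflexive: no — w1 is not related to itself.
Transitive: no — w1 R w5 and w5 R w3, but not w1 R w3.
Antisymmetric: no — w1 R w2 and w2 R w1 with w1 ≠ w2.
So R is not a partial order.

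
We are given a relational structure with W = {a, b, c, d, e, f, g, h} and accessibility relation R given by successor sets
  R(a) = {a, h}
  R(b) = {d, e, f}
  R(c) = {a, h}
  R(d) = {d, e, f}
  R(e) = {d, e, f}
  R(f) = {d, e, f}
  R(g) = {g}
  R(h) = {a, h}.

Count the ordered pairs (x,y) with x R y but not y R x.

Enumerating: (b,d), (b,e), (b,f), (c,a), (c,h).

5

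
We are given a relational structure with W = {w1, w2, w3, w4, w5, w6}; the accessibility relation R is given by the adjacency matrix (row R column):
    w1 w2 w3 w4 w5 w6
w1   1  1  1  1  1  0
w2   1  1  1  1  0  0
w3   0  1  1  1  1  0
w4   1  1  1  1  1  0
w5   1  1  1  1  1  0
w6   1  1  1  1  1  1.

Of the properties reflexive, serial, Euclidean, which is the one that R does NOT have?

Euclidean

Reflexive: yes — every world is R-related to itself.
Serial: yes — every world has a successor (e.g. w1 R w1).
Euclidean: no — w1 R w2 and w1 R w5, but not w2 R w5.
Only Euclidean fails.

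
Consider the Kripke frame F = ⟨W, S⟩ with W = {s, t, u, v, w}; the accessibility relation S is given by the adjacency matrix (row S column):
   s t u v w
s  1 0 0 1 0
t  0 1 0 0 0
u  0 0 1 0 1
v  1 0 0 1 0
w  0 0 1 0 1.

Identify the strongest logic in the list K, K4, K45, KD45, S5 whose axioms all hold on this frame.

Transitive (axiom 4): yes — every two-step S-path is closed by a direct edge.
Euclidean (axiom 5): yes — any two successors of a common world are S-related.
Serial (axiom D): yes — every world has a successor (e.g. s S s).
Reflexive (axiom T): yes — every world is S-related to itself.
So F validates K, K4, K45, KD45, S5. The strongest is S5.

S5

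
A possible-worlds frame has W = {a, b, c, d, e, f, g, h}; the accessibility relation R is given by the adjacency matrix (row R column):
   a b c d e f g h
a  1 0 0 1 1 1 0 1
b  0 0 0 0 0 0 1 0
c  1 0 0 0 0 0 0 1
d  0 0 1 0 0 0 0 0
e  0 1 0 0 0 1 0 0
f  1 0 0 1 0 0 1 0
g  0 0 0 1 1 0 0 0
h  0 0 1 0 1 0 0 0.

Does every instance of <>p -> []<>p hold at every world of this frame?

No

The schema 5 characterises exactly the Euclidean frames.
Euclidean: no — a R d and a R e, but not d R e.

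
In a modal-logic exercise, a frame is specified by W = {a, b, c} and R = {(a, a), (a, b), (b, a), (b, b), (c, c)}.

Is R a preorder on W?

Yes

Reflexive: yes — every world is R-related to itself.
Transitive: yes — every two-step R-path is closed by a direct edge.
So R is a preorder.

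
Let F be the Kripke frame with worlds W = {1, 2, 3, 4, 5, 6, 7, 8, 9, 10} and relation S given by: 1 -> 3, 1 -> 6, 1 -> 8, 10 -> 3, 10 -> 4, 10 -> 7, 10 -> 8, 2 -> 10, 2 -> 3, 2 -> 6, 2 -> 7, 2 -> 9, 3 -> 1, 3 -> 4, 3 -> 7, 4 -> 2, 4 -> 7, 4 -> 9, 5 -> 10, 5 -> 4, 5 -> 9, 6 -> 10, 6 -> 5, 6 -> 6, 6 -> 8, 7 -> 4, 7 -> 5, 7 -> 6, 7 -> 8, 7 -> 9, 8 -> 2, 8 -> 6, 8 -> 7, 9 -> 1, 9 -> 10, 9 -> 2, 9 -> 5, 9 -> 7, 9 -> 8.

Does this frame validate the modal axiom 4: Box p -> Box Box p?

No

Axiom 4 corresponds to the accessibility relation being transitive.
Transitive: no — 1 S 3 and 3 S 4, but not 1 S 4.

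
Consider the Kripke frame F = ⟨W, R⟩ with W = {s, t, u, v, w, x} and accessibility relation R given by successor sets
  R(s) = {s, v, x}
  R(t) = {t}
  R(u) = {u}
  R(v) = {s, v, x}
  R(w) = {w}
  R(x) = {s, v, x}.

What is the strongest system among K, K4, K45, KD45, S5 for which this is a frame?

Transitive (axiom 4): yes — every two-step R-path is closed by a direct edge.
Euclidean (axiom 5): yes — any two successors of a common world are R-related.
Serial (axiom D): yes — every world has a successor (e.g. s R s).
Reflexive (axiom T): yes — every world is R-related to itself.
So F validates K, K4, K45, KD45, S5. The strongest is S5.

S5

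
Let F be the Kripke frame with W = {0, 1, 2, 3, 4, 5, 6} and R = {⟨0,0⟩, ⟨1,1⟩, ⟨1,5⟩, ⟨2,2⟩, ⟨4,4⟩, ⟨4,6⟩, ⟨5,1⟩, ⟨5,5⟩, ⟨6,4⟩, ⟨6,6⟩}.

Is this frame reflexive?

Reflexive: no — 3 is not related to itself.

No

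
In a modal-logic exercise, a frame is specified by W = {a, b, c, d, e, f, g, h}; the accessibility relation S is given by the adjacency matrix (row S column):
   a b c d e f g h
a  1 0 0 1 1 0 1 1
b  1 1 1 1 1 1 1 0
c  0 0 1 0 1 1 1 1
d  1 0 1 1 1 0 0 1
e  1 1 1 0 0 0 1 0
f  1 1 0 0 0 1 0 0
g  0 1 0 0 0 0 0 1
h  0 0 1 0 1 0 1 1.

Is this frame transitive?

No

Transitive: no — a S d and d S c, but not a S c.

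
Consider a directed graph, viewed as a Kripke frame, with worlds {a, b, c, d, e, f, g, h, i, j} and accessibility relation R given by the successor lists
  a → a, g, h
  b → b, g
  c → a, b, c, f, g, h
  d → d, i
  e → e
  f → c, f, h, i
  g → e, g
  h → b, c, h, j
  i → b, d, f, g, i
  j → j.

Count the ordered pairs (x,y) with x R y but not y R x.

Enumerating: (a,g), (a,h), (b,g), (c,a), (c,b), (c,g), (f,h), (g,e), (h,b), (h,j), (i,b), (i,g).

12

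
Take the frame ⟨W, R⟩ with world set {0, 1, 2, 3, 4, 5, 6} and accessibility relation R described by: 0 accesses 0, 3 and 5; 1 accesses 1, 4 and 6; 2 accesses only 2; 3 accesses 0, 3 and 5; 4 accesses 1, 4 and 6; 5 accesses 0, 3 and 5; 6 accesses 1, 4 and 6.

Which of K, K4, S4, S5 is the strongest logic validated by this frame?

Transitive (axiom 4): yes — every two-step R-path is closed by a direct edge.
Reflexive (axiom T): yes — every world is R-related to itself.
Euclidean (axiom 5): yes — any two successors of a common world are R-related.
So F validates K, K4, S4, S5. The strongest is S5.

S5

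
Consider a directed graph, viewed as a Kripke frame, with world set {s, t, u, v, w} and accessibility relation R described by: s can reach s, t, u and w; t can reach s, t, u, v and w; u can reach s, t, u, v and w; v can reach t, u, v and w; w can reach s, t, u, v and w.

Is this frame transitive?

Transitive: no — s R t and t R v, but not s R v.

No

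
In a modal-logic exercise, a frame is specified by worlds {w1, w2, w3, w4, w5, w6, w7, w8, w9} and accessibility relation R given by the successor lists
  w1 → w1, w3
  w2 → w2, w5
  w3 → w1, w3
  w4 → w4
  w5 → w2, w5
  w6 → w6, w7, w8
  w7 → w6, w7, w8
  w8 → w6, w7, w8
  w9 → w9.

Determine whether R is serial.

Yes

Serial: yes — every world has a successor (e.g. w1 R w1).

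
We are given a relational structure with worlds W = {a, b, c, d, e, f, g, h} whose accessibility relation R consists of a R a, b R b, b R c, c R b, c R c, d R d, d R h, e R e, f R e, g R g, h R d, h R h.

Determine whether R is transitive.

Yes

Transitive: yes — every two-step R-path is closed by a direct edge.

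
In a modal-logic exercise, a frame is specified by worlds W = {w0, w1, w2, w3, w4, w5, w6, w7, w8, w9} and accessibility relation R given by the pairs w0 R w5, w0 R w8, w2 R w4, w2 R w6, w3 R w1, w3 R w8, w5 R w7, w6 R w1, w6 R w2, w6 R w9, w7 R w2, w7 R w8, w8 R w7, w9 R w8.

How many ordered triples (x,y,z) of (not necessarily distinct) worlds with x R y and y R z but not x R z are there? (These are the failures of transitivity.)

Enumerating: (w0,w5,w7), (w0,w8,w7), (w2,w6,w1), (w2,w6,w2), (w2,w6,w9), (w3,w8,w7), (w5,w7,w2), (w5,w7,w8), (w6,w2,w4), (w6,w2,w6), (w6,w9,w8), (w7,w2,w4), (w7,w2,w6), (w7,w8,w7), (w8,w7,w2), (w8,w7,w8), (w9,w8,w7).

17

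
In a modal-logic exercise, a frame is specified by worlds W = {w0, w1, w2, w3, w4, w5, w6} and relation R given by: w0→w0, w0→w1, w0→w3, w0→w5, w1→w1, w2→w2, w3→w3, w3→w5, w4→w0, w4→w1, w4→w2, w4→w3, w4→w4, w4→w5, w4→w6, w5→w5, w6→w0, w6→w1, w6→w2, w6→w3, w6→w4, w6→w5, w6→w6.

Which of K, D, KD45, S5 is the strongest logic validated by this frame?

D

Serial (axiom D): yes — every world has a successor (e.g. w0 R w0).
Euclidean (axiom 5): no — w0 R w1 and w0 R w3, but not w1 R w3.
Transitive (axiom 4): yes — every two-step R-path is closed by a direct edge.
Reflexive (axiom T): yes — every world is R-related to itself.
So F validates K, D; KD45 would additionally require R to be Euclidean. The strongest is D.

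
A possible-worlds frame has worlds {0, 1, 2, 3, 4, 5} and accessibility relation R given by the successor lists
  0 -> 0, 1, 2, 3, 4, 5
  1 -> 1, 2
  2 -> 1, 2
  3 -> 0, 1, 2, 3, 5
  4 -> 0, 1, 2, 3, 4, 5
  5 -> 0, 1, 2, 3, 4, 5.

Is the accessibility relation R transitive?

No

Transitive: no — 3 R 0 and 0 R 4, but not 3 R 4.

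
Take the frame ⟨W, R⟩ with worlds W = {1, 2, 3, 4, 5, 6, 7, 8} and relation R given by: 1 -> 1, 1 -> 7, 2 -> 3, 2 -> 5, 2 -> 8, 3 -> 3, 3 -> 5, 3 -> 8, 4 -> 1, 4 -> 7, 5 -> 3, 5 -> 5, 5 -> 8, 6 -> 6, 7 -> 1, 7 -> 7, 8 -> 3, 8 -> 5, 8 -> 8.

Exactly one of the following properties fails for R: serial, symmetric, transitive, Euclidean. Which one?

Serial: yes — every world has a successor (e.g. 1 R 1).
Symmetric: no — 2 R 3 but not 3 R 2.
Transitive: yes — every two-step R-path is closed by a direct edge.
Euclidean: yes — any two successors of a common world are R-related.
Only symmetric fails.

symmetric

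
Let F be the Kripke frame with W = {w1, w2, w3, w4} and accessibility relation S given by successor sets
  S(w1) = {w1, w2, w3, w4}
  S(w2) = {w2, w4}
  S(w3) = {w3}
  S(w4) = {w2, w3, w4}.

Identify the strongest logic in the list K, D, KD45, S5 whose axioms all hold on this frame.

Serial (axiom D): yes — every world has a successor (e.g. w1 S w1).
Euclidean (axiom 5): no — w1 S w2 and w1 S w3, but not w2 S w3.
Transitive (axiom 4): no — w2 S w4 and w4 S w3, but not w2 S w3.
Reflexive (axiom T): yes — every world is S-related to itself.
So F validates K, D; KD45 would additionally require S to be Euclidean and transitive. The strongest is D.

D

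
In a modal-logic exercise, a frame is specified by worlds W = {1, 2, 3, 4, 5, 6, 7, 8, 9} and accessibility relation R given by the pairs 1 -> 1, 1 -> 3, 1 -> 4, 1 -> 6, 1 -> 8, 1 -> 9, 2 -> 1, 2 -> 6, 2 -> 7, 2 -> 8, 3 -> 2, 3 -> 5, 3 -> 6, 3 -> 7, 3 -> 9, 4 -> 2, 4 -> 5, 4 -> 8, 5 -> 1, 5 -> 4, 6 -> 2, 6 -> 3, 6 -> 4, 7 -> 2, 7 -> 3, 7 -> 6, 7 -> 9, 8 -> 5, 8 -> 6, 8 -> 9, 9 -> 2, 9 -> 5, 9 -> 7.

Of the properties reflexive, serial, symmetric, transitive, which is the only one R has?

serial

Reflexive: no — 2 is not related to itself.
Serial: yes — every world has a successor (e.g. 1 R 1).
Symmetric: no — 1 R 3 but not 3 R 1.
Transitive: no — 1 R 3 and 3 R 2, but not 1 R 2.
Only serial holds.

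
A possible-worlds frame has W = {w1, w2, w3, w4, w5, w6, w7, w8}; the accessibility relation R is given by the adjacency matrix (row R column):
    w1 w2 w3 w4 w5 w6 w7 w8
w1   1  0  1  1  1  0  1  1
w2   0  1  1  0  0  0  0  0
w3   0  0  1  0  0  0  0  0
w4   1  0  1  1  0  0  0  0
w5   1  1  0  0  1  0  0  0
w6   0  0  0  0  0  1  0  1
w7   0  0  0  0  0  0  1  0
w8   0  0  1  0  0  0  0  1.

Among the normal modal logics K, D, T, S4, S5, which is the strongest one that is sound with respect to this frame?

T

Serial (axiom D): yes — every world has a successor (e.g. w1 R w1).
Reflexive (axiom T): yes — every world is R-related to itself.
Transitive (axiom 4): no — w1 R w5 and w5 R w2, but not w1 R w2.
Euclidean (axiom 5): no — w1 R w3 and w1 R w4, but not w3 R w4.
So F validates K, D, T; S4 would additionally require R to be transitive. The strongest is T.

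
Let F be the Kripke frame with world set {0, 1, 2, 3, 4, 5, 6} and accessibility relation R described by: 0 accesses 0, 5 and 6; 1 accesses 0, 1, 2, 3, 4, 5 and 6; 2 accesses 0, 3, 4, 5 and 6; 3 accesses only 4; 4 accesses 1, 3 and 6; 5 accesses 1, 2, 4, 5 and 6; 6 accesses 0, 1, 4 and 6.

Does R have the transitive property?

Transitive: no — 0 R 5 and 5 R 1, but not 0 R 1.

No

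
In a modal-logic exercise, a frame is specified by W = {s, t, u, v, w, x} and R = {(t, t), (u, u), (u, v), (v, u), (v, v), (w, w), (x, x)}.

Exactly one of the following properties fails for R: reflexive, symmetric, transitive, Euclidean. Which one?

reflexive

Reflexive: no — s is not related to itself.
Symmetric: yes — every pair in R has its reverse in R.
Transitive: yes — every two-step R-path is closed by a direct edge.
Euclidean: yes — any two successors of a common world are R-related.
Only reflexive fails.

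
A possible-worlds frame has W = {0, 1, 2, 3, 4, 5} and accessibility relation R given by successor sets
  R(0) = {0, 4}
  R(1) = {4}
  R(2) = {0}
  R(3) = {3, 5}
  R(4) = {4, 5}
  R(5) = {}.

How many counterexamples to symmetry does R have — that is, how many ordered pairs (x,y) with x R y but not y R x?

Enumerating: (0,4), (1,4), (2,0), (3,5), (4,5).

5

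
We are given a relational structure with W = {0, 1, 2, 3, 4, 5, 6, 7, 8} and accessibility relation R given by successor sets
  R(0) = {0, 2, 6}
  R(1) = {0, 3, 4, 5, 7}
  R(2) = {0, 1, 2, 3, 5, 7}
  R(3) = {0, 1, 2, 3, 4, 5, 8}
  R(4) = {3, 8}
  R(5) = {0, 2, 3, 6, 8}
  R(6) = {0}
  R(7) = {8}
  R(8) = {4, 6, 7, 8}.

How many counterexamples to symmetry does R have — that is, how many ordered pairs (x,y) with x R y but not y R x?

Enumerating: (1,0), (1,4), (1,5), (1,7), (2,1), (2,7), (3,0), (3,8), (5,0), (5,6), (5,8), (8,6).

12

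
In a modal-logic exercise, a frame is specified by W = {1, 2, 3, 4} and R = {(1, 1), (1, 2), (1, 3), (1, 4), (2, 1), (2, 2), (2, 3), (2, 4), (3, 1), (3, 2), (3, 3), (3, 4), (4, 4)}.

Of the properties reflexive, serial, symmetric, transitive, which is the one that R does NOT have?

symmetric

Reflexive: yes — every world is R-related to itself.
Serial: yes — every world has a successor (e.g. 1 R 1).
Symmetric: no — 1 R 4 but not 4 R 1.
Transitive: yes — every two-step R-path is closed by a direct edge.
Only symmetric fails.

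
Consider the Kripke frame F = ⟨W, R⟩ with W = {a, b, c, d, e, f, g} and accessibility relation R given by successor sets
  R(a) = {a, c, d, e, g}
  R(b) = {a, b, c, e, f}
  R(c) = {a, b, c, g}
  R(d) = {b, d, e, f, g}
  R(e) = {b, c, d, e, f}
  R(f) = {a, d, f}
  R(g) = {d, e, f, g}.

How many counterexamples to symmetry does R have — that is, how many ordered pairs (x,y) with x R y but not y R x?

Enumerating: (a,d), (a,e), (a,g), (b,a), (b,f), (c,g), (d,b), (e,c), (e,f), (f,a), (g,e), (g,f).

12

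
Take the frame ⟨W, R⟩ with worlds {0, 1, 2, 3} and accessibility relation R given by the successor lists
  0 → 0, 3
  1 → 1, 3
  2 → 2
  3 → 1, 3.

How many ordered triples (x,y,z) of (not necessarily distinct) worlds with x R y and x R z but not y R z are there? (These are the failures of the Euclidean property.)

1

Enumerating: (0,3,0).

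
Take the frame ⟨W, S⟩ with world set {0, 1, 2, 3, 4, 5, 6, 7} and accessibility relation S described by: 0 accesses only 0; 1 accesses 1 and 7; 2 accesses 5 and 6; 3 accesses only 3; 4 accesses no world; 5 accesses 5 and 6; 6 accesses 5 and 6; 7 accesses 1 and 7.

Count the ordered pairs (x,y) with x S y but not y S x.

2

Enumerating: (2,5), (2,6).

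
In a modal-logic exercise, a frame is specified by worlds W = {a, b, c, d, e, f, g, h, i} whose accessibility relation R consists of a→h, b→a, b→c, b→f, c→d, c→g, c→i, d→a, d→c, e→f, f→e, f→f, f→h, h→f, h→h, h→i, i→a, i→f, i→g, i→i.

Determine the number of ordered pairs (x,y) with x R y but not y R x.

11

Enumerating: (a,h), (b,a), (b,c), (b,f), (c,g), (c,i), (d,a), (h,i), (i,a), (i,f), (i,g).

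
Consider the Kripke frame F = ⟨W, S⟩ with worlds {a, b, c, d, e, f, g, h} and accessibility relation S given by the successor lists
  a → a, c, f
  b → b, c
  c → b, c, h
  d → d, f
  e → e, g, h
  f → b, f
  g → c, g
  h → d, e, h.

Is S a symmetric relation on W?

Symmetric: no — a S c but not c S a.

No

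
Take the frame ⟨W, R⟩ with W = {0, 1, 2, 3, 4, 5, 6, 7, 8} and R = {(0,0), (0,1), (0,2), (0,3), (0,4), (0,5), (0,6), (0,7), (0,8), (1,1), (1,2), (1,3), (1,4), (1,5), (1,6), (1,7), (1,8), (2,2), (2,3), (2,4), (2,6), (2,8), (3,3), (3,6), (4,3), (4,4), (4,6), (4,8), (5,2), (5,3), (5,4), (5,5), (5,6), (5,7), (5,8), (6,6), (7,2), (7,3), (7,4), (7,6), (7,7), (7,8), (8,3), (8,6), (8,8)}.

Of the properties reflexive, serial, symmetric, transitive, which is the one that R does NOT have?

symmetric

Reflexive: yes — every world is R-related to itself.
Serial: yes — every world has a successor (e.g. 0 R 0).
Symmetric: no — 0 R 1 but not 1 R 0.
Transitive: yes — every two-step R-path is closed by a direct edge.
Only symmetric fails.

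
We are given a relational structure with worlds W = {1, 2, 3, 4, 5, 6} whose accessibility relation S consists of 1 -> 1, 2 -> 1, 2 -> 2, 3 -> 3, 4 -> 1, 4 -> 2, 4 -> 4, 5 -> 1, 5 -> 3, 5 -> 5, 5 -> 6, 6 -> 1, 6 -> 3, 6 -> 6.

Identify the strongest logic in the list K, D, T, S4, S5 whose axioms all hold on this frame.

Serial (axiom D): yes — every world has a successor (e.g. 1 S 1).
Reflexive (axiom T): yes — every world is S-related to itself.
Transitive (axiom 4): yes — every two-step S-path is closed by a direct edge.
Euclidean (axiom 5): no — 4 S 1 and 4 S 2, but not 1 S 2.
So F validates K, D, T, S4; S5 would additionally require S to be Euclidean. The strongest is S4.

S4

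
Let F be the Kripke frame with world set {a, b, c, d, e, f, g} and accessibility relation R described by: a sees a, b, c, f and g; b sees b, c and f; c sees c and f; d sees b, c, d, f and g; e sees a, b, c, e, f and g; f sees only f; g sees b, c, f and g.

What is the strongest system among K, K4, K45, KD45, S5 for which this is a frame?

Transitive (axiom 4): yes — every two-step R-path is closed by a direct edge.
Euclidean (axiom 5): no — a R b and a R g, but not b R g.
Serial (axiom D): yes — every world has a successor (e.g. a R a).
Reflexive (axiom T): yes — every world is R-related to itself.
So F validates K, K4; K45 would additionally require R to be Euclidean. The strongest is K4.

K4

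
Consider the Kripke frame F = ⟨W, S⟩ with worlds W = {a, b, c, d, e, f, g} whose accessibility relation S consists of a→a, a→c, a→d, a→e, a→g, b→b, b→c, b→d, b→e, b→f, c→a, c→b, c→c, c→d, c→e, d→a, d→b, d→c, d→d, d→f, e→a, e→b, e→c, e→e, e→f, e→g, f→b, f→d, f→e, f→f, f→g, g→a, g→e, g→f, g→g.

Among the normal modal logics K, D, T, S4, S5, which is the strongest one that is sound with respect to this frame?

Serial (axiom D): yes — every world has a successor (e.g. a S a).
Reflexive (axiom T): yes — every world is S-related to itself.
Transitive (axiom 4): no — a S c and c S b, but not a S b.
Euclidean (axiom 5): no — a S c and a S g, but not c S g.
So F validates K, D, T; S4 would additionally require S to be transitive. The strongest is T.

T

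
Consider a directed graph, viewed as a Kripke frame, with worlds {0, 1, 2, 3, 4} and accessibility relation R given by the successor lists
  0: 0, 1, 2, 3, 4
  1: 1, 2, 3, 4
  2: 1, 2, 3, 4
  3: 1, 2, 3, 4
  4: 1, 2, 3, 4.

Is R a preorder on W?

Reflexive: yes — every world is R-related to itself.
Transitive: yes — every two-step R-path is closed by a direct edge.
So R is a preorder.

Yes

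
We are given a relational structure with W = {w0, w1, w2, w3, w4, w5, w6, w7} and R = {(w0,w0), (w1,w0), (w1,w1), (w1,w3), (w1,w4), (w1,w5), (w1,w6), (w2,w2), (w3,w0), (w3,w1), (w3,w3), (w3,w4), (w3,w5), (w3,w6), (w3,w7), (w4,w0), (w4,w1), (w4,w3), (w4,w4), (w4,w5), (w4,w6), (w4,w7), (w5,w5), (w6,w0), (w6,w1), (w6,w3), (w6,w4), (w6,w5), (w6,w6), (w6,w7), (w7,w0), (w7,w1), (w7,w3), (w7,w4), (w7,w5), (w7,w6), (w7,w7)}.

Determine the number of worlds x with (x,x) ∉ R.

R is reflexive; there are no such worlds.

0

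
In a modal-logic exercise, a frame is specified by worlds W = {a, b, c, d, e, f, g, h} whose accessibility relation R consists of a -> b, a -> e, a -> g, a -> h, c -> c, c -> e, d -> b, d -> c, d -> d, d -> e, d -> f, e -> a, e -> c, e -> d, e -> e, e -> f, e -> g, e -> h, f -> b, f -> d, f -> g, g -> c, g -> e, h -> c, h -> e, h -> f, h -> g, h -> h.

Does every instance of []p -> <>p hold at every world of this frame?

The schema D characterises exactly the serial frames.
Serial: no — b has no R-successor.

No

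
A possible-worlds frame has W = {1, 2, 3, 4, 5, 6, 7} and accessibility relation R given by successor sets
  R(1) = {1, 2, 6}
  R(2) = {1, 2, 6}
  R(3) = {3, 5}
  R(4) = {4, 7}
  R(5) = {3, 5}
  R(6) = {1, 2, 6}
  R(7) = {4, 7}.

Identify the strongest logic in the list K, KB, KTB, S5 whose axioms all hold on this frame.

S5

Symmetric (axiom B): yes — every pair in R has its reverse in R.
Reflexive (axiom T): yes — every world is R-related to itself.
Euclidean (axiom 5): yes — any two successors of a common world are R-related.
So F validates K, KB, KTB, S5. The strongest is S5.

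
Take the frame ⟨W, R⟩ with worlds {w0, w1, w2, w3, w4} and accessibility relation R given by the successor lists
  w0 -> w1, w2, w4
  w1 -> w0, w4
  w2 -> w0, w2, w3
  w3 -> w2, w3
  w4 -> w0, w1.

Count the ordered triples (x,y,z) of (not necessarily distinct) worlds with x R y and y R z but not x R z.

13

Enumerating: (w0,w1,w0), (w0,w2,w0), (w0,w2,w3), (w0,w4,w0), (w1,w0,w1), (w1,w0,w2), (w1,w4,w1), (w2,w0,w1), (w2,w0,w4), (w3,w2,w0), (w4,w0,w2), (w4,w0,w4), (w4,w1,w4).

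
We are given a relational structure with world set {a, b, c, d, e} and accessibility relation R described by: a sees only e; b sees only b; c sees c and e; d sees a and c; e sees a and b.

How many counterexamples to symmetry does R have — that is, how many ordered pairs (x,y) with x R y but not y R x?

Enumerating: (c,e), (d,a), (d,c), (e,b).

4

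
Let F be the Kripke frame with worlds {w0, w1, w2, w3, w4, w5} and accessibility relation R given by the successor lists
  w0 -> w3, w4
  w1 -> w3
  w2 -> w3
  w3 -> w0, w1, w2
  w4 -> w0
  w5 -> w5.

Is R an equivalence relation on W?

Reflexive: no — w0 is not related to itself.
Symmetric: yes — every pair in R has its reverse in R.
Transitive: no — w0 R w3 and w3 R w1, but not w0 R w1.
So R is not an equivalence relation.

No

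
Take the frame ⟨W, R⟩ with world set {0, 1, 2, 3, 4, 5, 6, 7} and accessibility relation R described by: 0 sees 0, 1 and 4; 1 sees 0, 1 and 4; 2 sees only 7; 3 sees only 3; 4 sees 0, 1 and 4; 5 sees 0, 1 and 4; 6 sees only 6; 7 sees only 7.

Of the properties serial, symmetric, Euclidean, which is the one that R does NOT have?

symmetric

Serial: yes — every world has a successor (e.g. 0 R 0).
Symmetric: no — 2 R 7 but not 7 R 2.
Euclidean: yes — any two successors of a common world are R-related.
Only symmetric fails.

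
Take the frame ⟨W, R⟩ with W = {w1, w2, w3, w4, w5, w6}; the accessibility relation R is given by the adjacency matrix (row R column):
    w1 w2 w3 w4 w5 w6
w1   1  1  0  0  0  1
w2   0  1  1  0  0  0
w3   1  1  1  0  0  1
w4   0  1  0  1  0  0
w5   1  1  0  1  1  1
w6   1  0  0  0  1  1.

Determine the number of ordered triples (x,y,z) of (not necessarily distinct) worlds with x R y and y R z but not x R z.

10

Enumerating: (w1,w2,w3), (w1,w6,w5), (w2,w3,w1), (w2,w3,w6), (w3,w6,w5), (w4,w2,w3), (w5,w2,w3), (w6,w1,w2), (w6,w5,w2), (w6,w5,w4).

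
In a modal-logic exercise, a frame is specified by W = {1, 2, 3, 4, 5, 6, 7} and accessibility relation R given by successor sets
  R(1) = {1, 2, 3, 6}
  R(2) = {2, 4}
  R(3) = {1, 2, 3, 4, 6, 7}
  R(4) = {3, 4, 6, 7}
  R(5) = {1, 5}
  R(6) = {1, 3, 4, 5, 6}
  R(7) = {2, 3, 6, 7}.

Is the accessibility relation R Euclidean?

Euclidean: no — 1 R 2 and 1 R 3, but not 2 R 3.

No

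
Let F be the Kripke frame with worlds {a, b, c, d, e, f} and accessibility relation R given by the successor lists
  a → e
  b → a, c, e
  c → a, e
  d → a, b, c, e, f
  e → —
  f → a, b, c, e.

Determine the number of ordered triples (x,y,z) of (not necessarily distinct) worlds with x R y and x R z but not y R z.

Enumerating: (a,e,e), (b,a,a), (b,a,c), (b,c,c), (b,e,a), (b,e,c), (b,e,e), (c,a,a), (c,e,a), (c,e,e), (d,a,a), (d,a,b), … and 23 more.
Total: 35.

35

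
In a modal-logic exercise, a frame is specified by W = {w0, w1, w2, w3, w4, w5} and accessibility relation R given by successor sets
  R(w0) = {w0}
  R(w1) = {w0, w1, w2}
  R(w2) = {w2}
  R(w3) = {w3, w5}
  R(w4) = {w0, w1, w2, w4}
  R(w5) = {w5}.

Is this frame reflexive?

Yes

Reflexive: yes — every world is R-related to itself.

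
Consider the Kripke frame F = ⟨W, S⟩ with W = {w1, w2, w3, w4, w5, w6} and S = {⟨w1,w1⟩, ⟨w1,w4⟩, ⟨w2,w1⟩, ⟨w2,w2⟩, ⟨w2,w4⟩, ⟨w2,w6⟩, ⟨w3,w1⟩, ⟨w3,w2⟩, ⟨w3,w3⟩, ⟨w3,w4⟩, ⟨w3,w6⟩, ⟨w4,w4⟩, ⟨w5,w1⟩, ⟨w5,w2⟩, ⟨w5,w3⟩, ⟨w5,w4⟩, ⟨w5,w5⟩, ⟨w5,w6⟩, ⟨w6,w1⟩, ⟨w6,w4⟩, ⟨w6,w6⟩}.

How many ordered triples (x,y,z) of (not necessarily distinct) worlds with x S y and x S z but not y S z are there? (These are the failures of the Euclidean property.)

Enumerating: (w1,w4,w1), (w2,w1,w2), (w2,w1,w6), (w2,w4,w1), (w2,w4,w2), (w2,w4,w6), (w2,w6,w2), (w3,w1,w2), (w3,w1,w3), (w3,w1,w6), (w3,w2,w3), (w3,w4,w1), … and 23 more.
Total: 35.

35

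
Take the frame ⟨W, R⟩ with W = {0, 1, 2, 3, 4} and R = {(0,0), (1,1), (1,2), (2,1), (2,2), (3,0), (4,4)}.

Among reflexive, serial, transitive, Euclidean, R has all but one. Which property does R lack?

Reflexive: no — 3 is not related to itself.
Serial: yes — every world has a successor (e.g. 0 R 0).
Transitive: yes — every two-step R-path is closed by a direct edge.
Euclidean: yes — any two successors of a common world are R-related.
Only reflexive fails.

reflexive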